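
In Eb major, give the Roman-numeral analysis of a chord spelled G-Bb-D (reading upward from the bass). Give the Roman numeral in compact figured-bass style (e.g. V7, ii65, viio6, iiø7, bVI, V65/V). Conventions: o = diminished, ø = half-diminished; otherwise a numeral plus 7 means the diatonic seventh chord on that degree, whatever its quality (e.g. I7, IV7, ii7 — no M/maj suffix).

The pitches G-Bb-D form a minor triad rooted on G.
In Eb major, G is the mediant; the diatonic minor triad there is iii.

iii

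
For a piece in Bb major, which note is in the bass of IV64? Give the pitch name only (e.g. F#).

IV in Bb major has root Eb; the chord is Eb-G-Bb.
The figure 64 means second inversion — the fifth is in the bass.

Bb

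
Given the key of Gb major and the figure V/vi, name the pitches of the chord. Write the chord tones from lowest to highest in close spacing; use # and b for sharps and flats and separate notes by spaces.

The slash means an applied dominant: we want the dominant of vi. In Gb major, vi is Eb minor, and its dominant is built on Bb.
Building a major triad on Bb gives Bb-D-F.

Bb D F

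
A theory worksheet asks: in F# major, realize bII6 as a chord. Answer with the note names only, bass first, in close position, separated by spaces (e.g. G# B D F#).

Scale degree 2 in F# major is G#; lowering it a half step gives G. bII6 is the Neapolitan sixth — a major triad on the lowered second degree, here in its customary first inversion.
So the chord is G-B-D, a major triad.
The figured bass 6 indicates first inversion, placing the third (B) in the bass: B-D-G.

B D G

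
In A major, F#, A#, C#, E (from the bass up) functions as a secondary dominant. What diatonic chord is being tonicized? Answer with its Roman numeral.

ii

The chord is a dominant seventh chord on F#.
A dominant resolves down a perfect fifth: F# → B. In A major, B is scale degree 2, i.e. ii.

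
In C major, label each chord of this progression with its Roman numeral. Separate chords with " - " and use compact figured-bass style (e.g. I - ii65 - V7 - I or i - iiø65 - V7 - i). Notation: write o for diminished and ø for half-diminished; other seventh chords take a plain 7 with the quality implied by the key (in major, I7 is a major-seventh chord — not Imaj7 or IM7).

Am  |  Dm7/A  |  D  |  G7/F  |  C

Am: minor triad on A = scale degree 6 → vi.
Dm7/A: root D is the supertonic; minor seventh chord there is ii43.
D is the secondary dominant of V (major triad on D): V/V.
G7/F: dominant seventh chord on G = scale degree 5 → V42.
C: root C is the tonic; major triad there is I.

vi - ii43 - V/V - V42 - I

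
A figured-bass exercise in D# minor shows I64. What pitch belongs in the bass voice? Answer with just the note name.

I in D# minor has root D#; the chord is D#-F##-A#.
The figure 64 means second inversion — the fifth is in the bass.

A#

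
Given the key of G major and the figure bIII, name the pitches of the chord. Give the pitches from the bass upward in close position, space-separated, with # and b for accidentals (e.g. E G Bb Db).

Scale degree 3 in G major is B; lowering it a half step gives Bb. bIII is a major triad on the lowered third degree, borrowed from the parallel minor.
So the chord is Bb-D-F, a major triad.

Bb D F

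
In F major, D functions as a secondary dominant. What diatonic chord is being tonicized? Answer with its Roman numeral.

ii

The chord is a major triad on D.
A dominant resolves down a perfect fifth: D → G. In F major, G is scale degree 2, i.e. ii.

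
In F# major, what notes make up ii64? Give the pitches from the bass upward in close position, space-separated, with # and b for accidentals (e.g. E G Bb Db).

D# G# B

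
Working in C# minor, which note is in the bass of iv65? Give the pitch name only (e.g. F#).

A

iv in C# minor has root F#; the chord is F#-A-C#-E.
The figure 65 means first inversion — the third is in the bass.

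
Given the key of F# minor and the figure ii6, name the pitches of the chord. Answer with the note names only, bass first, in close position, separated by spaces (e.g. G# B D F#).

B D# G#

Scale degree 2 in F# minor is G#; here the chord built on it is altered to a minor triad. ii6 is the minor supertonic, borrowed from the parallel major (the Dorian ii).
So the chord is G#-B-D#, a minor triad.
The figured bass 6 indicates first inversion, placing the third (B) in the bass: B-D#-G#.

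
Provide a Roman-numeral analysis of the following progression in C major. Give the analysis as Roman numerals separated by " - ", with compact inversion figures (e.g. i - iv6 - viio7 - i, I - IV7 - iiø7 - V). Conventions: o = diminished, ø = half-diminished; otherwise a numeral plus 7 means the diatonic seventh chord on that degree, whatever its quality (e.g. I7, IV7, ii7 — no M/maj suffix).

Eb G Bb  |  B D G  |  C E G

bIII - V6 - I

Eb-G-Bb is non-diatonic — bIII, a mixture chord from C minor.
B-D-G has root G, degree 5 in C major, so V6.
C-E-G: major triad on C = scale degree 1 → I.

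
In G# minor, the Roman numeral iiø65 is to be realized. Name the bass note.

iiø in G# minor has root A#; the chord is A#-C#-E-G#.
The figure 65 means first inversion — the third is in the bass.

C#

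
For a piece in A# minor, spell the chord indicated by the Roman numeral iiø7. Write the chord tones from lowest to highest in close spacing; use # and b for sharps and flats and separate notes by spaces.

B# D# F# A#

In A# minor, the second degree is B#, and the diatonic chord built there is a half-diminished seventh chord.
Stacking thirds from B# gives B#-D#-F#-A#.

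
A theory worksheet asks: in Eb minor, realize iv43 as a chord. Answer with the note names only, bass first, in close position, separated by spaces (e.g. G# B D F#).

In Eb minor, scale degree 4 is Ab, and the diatonic chord built there is a minor seventh chord.
That chord is spelled Ab-Cb-Eb-Gb.
With the 43 figure the chord is in second inversion; from the bass Eb upward in close position it reads Eb-Gb-Ab-Cb.

Eb Gb Ab Cb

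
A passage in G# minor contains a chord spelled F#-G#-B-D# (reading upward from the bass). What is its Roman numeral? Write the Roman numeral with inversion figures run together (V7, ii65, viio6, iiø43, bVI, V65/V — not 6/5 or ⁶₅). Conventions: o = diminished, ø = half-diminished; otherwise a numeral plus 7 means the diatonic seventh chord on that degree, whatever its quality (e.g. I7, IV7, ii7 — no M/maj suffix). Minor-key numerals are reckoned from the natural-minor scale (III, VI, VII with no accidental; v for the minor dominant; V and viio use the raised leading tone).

i42

Stacked in thirds the chord is G#-B-D#-F#: a minor seventh chord on G#.
In G# minor, G# is the tonic; the diatonic minor seventh chord there is i7.
With F# in the bass the chord is in third inversion, so the figured bass is 42.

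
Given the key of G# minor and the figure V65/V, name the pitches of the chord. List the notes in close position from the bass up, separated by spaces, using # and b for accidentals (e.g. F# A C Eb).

C## E# G# A#

V65/V is a secondary dominant — the dominant seventh of V. V in G# minor is D#, so the applied chord's root is A#, a perfect fifth above.
Building a dominant seventh chord on A# gives A#-C##-E#-G#.
The figured bass 65 indicates first inversion, placing the third (C##) in the bass: C##-E#-G#-A#.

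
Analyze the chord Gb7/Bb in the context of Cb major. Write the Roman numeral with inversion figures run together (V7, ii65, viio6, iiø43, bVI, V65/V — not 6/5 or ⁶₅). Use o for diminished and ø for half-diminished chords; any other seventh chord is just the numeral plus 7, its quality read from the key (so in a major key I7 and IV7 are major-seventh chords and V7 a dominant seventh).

V65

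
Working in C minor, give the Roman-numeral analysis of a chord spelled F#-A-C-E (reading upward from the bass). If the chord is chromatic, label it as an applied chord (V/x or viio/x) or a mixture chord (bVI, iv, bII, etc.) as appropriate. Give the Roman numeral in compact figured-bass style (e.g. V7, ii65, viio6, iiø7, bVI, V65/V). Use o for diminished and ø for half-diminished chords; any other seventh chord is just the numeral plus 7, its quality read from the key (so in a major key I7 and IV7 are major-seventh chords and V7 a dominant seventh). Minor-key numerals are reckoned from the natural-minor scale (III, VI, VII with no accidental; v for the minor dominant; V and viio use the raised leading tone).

Stacked in thirds the chord is F#-A-C-E: a half-diminished seventh chord on F#.
F# sits a half step below G (V in C minor); a diminished chord there is the applied leading-tone chord of V.

viiø7/V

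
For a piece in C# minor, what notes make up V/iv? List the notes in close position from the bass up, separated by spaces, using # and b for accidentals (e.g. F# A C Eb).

C# E# G#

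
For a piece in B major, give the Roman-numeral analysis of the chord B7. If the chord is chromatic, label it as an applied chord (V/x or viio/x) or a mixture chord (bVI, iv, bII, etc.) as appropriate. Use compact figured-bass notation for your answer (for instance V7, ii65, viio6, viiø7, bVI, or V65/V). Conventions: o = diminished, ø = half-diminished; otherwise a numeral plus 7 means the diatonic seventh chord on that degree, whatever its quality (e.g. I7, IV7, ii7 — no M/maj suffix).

V7/IV

The pitches B-D#-F#-A form a dominant seventh chord rooted on B.
B is not a diatonic chord root with this quality in B major, but it lies a perfect fifth above E (IV), so the chord functions as an applied dominant of IV.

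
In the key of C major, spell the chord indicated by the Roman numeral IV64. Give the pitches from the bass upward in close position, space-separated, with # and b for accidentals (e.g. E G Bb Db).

C F A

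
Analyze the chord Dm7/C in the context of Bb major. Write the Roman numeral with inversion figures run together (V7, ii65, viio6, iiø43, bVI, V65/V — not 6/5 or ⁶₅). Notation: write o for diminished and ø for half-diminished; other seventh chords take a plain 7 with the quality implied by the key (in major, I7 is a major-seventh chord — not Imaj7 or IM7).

iii42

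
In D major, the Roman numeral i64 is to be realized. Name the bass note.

i in D major has root D; the chord is D-F-A.
The figure 64 means second inversion — the fifth is in the bass.

A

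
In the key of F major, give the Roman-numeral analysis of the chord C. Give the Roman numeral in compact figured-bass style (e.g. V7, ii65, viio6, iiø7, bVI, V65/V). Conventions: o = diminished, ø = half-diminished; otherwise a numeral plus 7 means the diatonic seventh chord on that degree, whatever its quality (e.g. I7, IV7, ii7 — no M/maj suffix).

V

The pitches C-E-G form a major triad rooted on C.
In F major, C is the dominant; the diatonic major triad there is V.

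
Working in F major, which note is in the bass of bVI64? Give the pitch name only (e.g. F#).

Ab

bVI in F major has root Db; the chord is Db-F-Ab.
The figure 64 means second inversion — the fifth is in the bass.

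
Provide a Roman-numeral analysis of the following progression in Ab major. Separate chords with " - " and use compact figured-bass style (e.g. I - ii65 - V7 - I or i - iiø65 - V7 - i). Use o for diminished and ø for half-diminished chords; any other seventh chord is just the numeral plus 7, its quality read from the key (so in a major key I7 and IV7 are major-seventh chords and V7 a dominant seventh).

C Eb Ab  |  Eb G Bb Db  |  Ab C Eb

C-Eb-Ab: major triad on Ab = scale degree 1 → I6.
Eb-G-Bb-Db has root Eb, degree 5 in Ab major, so V7.
Ab-C-Eb: major triad on Ab = scale degree 1 → I.

I6 - V7 - I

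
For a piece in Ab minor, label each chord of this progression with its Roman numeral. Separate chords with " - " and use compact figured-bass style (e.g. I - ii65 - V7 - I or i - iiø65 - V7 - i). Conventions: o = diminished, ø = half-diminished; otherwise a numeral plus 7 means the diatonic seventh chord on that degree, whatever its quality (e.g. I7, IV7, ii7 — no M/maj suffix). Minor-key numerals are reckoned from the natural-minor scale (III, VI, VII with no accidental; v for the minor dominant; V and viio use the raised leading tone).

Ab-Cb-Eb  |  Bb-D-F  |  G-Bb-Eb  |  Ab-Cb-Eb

Ab-Cb-Eb: root Ab is the tonic; minor triad there is i.
Bb-D-F: a major triad on Bb, the applied dominant of V → V/V.
G-Bb-Eb: root Eb is the dominant; major triad there is V6.
Ab-Cb-Eb: root Ab is the tonic; minor triad there is i.

i - V/V - V6 - i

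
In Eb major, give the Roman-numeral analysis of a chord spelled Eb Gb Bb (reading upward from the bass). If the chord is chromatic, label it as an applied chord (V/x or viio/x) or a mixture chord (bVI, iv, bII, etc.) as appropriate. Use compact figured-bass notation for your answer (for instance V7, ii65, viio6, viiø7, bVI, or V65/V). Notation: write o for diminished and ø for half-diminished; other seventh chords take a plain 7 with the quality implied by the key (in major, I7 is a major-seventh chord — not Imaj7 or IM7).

The pitches Eb-Gb-Bb form a minor triad rooted on Eb.
Eb is the first degree of Eb major. This is the minor tonic, borrowed from the parallel minor.

i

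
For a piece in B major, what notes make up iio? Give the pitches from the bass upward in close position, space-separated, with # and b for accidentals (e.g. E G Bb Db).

Scale degree 2 in B major is C#; here the chord built on it is altered to a diminished triad. iio is the diminished supertonic triad, borrowed from the parallel minor.
So the chord is C#-E-G, a diminished triad.

C# E G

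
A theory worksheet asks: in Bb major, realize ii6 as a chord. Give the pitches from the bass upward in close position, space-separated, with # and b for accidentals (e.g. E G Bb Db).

Eb G C

In Bb major, the supertonic is C, and the diatonic chord built there is a minor triad.
That chord is spelled C-Eb-G.
The figured bass 6 indicates first inversion, placing the third (Eb) in the bass: Eb-G-C.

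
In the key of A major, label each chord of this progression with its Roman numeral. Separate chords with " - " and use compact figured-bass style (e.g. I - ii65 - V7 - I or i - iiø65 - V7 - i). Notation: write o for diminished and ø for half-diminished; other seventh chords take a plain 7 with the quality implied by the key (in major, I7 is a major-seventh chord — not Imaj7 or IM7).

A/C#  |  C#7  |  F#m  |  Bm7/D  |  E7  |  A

A/C# has root A, degree 1 in A major, so I6.
C#7 is the secondary dominant of vi (dominant seventh chord on C#): V7/vi.
F#m: root F# is the submediant; minor triad there is vi.
Bm7/D: minor seventh chord on B = scale degree 2 → ii65.
E7: dominant seventh chord on E = scale degree 5 → V7.
A: major triad on A = scale degree 1 → I.

I6 - V7/vi - vi - ii65 - V7 - I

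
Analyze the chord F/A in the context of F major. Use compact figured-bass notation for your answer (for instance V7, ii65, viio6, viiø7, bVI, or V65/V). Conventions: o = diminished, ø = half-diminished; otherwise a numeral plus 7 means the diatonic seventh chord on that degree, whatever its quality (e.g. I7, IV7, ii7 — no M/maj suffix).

I6

The pitches F-A-C form a major triad rooted on F.
F is scale degree 1 in F major, and a major triad on that degree is written I.
With A in the bass the chord is in first inversion, so the figured bass is 6.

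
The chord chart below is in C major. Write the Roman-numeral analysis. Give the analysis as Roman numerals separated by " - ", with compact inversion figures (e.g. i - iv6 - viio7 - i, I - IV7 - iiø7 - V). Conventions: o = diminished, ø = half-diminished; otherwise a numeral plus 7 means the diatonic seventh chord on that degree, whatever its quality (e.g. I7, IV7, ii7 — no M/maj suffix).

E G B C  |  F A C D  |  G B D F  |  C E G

I65 - ii65 - V7 - I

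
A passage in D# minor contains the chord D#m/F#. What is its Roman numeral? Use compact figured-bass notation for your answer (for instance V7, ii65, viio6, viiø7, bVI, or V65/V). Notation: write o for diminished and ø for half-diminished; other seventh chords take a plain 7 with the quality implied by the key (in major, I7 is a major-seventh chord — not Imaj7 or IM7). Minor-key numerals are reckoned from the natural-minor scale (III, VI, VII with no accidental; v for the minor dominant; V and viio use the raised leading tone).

i6

Stacked in thirds the chord is D#-F#-A#: a minor triad on D#.
D# is scale degree 1 in D# minor, and a minor triad on that degree is written i.
With F# in the bass the chord is in first inversion, so the figured bass is 6.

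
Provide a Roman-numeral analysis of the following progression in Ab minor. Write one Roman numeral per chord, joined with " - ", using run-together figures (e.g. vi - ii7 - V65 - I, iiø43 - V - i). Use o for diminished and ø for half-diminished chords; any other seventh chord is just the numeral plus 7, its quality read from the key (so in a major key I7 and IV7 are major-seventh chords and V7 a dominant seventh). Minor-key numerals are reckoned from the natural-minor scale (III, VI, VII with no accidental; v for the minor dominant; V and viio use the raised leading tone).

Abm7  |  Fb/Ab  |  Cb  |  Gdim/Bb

i7 - VI6 - III - viio6

Abm7 has root Ab, degree 1 in Ab minor, so i7.
Fb/Ab: root Fb is the submediant; major triad there is VI6.
Cb has root Cb, degree 3 in Ab minor, so III.
Gdim/Bb: diminished triad on G = scale degree 7 → viio6.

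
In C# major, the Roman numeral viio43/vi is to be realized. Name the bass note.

The applied chord viio43/vi is rooted on G##: G##-B#-D#-F#.
The figure 43 means second inversion — the fifth is in the bass.

D#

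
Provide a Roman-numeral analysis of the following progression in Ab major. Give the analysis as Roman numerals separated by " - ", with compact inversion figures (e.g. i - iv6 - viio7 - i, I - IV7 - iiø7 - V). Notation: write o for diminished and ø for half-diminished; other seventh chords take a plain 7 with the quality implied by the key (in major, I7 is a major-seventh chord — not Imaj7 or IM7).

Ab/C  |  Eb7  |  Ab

Ab/C: root Ab is the tonic; major triad there is I6.
Eb7: dominant seventh chord on Eb = scale degree 5 → V7.
Ab: major triad on Ab = scale degree 1 → I.

I6 - V7 - I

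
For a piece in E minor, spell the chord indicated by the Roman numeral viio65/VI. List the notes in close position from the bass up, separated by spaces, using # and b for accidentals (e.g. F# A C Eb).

D F Ab B

viio65/VI is a secondary leading-tone chord. The target VI is C in E minor; the applied chord is rooted a semitone below, on B.
Building a fully diminished seventh chord on B gives B-D-F-Ab.
With the 65 figure the chord is in first inversion; from the bass D upward in close position it reads D-F-Ab-B.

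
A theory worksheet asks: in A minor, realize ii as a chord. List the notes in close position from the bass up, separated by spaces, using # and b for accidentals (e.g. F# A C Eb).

B D F#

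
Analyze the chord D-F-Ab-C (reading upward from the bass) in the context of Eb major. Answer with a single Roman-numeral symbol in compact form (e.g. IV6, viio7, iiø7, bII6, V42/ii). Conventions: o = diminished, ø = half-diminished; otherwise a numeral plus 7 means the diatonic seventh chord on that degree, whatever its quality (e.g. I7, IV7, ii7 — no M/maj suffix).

viiø7

The pitches D-F-Ab-C form a half-diminished seventh chord rooted on D.
D is scale degree 7 in Eb major, and a half-diminished seventh chord on that degree is written viiø7.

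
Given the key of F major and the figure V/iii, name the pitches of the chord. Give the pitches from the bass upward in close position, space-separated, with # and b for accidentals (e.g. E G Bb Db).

E G# B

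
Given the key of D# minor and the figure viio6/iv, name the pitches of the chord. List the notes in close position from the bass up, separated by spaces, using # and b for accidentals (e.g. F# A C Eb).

The slash marks an applied leading-tone chord: viio of iv. In D# minor, iv is G#, so the leading tone to it is F##, a half step below.
Building a diminished triad on F## gives F##-A#-C#.
The figured bass 6 indicates first inversion, placing the third (A#) in the bass: A#-C#-F##.

A# C# F##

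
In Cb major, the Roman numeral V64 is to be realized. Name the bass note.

Db

V in Cb major has root Gb; the chord is Gb-Bb-Db.
The figure 64 means second inversion — the fifth is in the bass.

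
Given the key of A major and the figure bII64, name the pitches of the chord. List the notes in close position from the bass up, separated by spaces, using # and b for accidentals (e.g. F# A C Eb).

F Bb D

Scale degree 2 in A major is B; lowering it a half step gives Bb. bII64 is the Neapolitan chord — a major triad on the lowered second degree.
So the chord is Bb-D-F, a major triad.
The figured bass 64 indicates second inversion, placing the fifth (F) in the bass: F-Bb-D.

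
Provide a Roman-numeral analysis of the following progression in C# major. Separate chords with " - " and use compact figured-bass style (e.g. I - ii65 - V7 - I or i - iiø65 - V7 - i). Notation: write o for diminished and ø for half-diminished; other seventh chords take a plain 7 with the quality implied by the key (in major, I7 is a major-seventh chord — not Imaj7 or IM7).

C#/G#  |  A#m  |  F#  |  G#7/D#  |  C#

I64 - vi - IV - V43 - I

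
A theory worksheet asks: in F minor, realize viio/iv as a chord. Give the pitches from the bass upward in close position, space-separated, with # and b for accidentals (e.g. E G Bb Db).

The slash marks an applied leading-tone chord: viio of iv. In F minor, iv is Bb, so the leading tone to it is A, a half step below.
Building a diminished triad on A gives A-C-Eb.

A C Eb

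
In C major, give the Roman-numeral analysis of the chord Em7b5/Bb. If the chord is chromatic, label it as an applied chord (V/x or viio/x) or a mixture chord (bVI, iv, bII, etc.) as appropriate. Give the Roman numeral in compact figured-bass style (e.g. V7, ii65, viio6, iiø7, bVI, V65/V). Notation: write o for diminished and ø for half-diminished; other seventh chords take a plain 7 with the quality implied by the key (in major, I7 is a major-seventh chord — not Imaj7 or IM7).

The pitches E-G-Bb-D form a half-diminished seventh chord rooted on E.
E sits a half step below F (IV in C major); a diminished chord there is the applied leading-tone chord of IV.
With Bb in the bass the chord is in second inversion, so the figured bass is 43.

viiø43/IV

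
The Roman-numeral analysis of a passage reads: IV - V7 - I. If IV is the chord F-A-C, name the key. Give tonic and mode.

C major

IV is given as F-A-C — a major triad with root F.
IV on F implies F is the subdominant; that puts the tonic at C, and the uppercase numeral fits major mode.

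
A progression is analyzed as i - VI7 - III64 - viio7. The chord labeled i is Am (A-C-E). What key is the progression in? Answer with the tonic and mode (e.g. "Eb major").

A minor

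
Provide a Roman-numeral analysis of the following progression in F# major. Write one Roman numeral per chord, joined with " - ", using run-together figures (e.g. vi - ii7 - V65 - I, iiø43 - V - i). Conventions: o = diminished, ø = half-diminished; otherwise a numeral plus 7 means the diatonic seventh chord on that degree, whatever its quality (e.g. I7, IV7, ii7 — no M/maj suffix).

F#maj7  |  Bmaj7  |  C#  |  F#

I7 - IV7 - V - I

F#maj7 has root F#, degree 1 in F# major, so I7.
Bmaj7: major seventh chord on B = scale degree 4 → IV7.
C#: major triad on C# = scale degree 5 → V.
F#: root F# is the tonic; major triad there is I.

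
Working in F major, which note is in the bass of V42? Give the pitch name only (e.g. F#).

Bb

V in F major has root C; the chord is C-E-G-Bb.
The figure 42 means third inversion — the seventh is in the bass.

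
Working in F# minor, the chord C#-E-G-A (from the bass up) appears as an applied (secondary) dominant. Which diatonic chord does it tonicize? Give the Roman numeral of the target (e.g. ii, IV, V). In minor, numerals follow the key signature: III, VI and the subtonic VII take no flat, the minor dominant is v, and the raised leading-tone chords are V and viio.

VI

The chord is a dominant seventh chord on A.
A dominant resolves down a perfect fifth: A → D. In F# minor, D is scale degree 6, i.e. VI.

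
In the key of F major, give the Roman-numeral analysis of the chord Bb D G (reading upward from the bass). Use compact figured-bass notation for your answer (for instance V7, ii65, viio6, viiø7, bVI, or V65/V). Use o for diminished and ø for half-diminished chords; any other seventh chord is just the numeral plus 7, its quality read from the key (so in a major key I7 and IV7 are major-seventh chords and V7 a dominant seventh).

The pitches G-Bb-D form a minor triad rooted on G.
In F major, G is the supertonic; the diatonic minor triad there is ii.
With Bb in the bass the chord is in first inversion, so the figured bass is 6.

ii6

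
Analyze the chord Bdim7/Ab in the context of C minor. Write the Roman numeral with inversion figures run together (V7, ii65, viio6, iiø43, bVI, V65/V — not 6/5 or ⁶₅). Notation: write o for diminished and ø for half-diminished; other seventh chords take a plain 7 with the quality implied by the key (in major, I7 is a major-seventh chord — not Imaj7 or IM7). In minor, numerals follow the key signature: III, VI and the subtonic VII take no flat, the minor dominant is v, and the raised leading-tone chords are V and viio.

viio42

The pitches B-D-F-Ab form a fully diminished seventh chord rooted on B.
In C minor, B is the leading tone; the diatonic fully diminished seventh chord there is viio7.
With Ab in the bass the chord is in third inversion, so the figured bass is 42.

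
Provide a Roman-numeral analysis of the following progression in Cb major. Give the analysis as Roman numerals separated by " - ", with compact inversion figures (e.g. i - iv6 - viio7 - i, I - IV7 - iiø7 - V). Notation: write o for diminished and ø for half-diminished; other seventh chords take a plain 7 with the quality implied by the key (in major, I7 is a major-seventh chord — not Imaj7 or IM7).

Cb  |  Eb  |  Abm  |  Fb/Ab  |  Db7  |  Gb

I - V/vi - vi - IV6 - V7/V - V

Cb: root Cb is the tonic; major triad there is I.
Eb is the secondary dominant of vi (major triad on Eb): V/vi.
Abm: minor triad on Ab = scale degree 6 → vi.
Fb/Ab has root Fb, degree 4 in Cb major, so IV6.
Db7: a dominant seventh chord on Db, the applied dominant of V → V7/V.
Gb has root Gb, degree 5 in Cb major, so V.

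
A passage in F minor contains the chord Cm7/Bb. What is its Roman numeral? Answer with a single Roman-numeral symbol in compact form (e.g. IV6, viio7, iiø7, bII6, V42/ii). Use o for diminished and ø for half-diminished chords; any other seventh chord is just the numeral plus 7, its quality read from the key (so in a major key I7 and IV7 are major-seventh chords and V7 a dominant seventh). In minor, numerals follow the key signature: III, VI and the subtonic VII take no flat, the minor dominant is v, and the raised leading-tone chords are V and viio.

v42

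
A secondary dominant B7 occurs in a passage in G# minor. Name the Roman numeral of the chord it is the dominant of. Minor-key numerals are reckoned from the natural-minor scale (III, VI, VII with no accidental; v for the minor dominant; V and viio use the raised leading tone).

The chord is a dominant seventh chord on B.
A dominant resolves down a perfect fifth: B → E. In G# minor, E is scale degree 6, i.e. VI.

VI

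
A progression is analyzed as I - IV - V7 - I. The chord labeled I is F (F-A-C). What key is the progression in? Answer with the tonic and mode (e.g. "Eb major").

I is given as F-A-C — a major triad with root F.
If F is scale degree 1 and the mode makes that degree carry a major triad, the tonic is F and the mode is major.

F major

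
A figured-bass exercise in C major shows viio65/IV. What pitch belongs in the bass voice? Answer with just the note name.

The applied chord viio65/IV is rooted on E: E-G-Bb-Db.
The figure 65 means first inversion — the third is in the bass.

G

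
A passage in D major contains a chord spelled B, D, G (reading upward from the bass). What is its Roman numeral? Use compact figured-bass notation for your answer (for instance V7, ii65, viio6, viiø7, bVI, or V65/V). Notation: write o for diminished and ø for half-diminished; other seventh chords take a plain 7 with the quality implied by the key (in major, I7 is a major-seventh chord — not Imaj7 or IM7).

IV6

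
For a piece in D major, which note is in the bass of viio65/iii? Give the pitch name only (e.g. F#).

G#

The applied chord viio65/iii is rooted on E#: E#-G#-B-D.
The figure 65 means first inversion — the third is in the bass.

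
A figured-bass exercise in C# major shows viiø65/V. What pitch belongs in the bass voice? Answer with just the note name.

A#

The applied chord viiø65/V is rooted on F##: F##-A#-C#-E#.
The figure 65 means first inversion — the third is in the bass.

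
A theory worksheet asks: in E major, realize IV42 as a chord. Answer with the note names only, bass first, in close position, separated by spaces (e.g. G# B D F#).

G# A C# E

The numeral's case and figure indicate a major seventh chord. In E major its root, scale degree 4, is A.
Stacking thirds from A gives A-C#-E-G#.
With the 42 figure the chord is in third inversion; from the bass G# upward in close position it reads G#-A-C#-E.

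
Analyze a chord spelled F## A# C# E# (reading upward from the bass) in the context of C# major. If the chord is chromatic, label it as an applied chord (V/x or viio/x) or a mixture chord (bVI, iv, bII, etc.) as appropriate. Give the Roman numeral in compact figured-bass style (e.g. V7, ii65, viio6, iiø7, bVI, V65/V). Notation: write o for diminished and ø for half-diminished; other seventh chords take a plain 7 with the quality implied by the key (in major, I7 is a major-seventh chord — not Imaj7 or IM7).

viiø7/V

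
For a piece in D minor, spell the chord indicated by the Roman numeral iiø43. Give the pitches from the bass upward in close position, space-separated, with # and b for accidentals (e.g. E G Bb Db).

Bb D E G

In D minor, the second degree is E, and the diatonic chord built there is a half-diminished seventh chord.
Stacking thirds from E gives E-G-Bb-D.
The figured bass 43 indicates second inversion, placing the fifth (Bb) in the bass: Bb-D-E-G.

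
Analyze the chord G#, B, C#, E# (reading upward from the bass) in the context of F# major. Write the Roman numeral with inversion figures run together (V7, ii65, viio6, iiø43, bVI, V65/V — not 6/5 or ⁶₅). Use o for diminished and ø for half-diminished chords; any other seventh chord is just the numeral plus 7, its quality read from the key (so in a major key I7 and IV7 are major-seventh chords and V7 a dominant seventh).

V43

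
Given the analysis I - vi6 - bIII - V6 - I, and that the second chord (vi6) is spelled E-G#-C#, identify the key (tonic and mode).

vi6 is given as E-G#-C# — a minor triad with root C#.
If C# is scale degree 6 and the mode makes that degree carry a minor triad, the tonic is E and the mode is major.

E major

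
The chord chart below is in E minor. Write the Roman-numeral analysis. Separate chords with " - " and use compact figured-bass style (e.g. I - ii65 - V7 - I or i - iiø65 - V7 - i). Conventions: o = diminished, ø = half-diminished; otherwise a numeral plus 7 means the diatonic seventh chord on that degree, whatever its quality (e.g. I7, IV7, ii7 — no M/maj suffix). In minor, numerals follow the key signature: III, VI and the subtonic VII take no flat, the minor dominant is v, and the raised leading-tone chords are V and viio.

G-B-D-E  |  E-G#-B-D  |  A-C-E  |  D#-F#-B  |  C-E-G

i65 - V7/iv - iv - V6 - VI

G-B-D-E: root E is the tonic; minor seventh chord there is i65.
E-G#-B-D: a dominant seventh chord on E, the applied dominant of iv → V7/iv.
A-C-E: root A is the subdominant; minor triad there is iv.
D#-F#-B: major triad on B = scale degree 5 → V6.
C-E-G: root C is the submediant; major triad there is VI.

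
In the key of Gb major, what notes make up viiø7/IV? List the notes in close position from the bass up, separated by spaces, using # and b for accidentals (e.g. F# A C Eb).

Bb Db Fb Ab

viiø7/IV is a secondary leading-tone chord. The target IV is Cb in Gb major; the applied chord is rooted a semitone below, on Bb.
Building a half-diminished seventh chord on Bb gives Bb-Db-Fb-Ab.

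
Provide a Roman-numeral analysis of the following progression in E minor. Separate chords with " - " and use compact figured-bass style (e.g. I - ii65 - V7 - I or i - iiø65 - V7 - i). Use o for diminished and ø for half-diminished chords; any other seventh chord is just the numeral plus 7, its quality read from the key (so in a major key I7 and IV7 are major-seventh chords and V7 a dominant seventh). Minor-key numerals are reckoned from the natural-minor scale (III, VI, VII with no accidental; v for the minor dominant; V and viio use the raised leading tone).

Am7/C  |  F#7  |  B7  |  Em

Am7/C: minor seventh chord on A = scale degree 4 → iv65.
F#7: a dominant seventh chord on F#, the applied dominant of V → V7/V.
B7: dominant seventh chord on B = scale degree 5 → V7.
Em: minor triad on E = scale degree 1 → i.

iv65 - V7/V - V7 - i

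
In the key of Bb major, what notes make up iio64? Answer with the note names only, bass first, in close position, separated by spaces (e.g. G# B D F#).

Gb C Eb

Scale degree 2 in Bb major is C; here the chord built on it is altered to a diminished triad. iio64 is the diminished supertonic triad, borrowed from the parallel minor.
So the chord is C-Eb-Gb, a diminished triad.
With the 64 figure the chord is in second inversion; from the bass Gb upward in close position it reads Gb-C-Eb.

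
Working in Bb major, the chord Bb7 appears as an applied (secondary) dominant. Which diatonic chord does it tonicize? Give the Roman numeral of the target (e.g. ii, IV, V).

The chord is a dominant seventh chord on Bb.
A dominant resolves down a perfect fifth: Bb → Eb. In Bb major, Eb is scale degree 4, i.e. IV.

IV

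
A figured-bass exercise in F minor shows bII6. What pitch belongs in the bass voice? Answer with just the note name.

Bb

bII in F minor has root Gb; the chord is Gb-Bb-Db.
The figure 6 means first inversion — the third is in the bass.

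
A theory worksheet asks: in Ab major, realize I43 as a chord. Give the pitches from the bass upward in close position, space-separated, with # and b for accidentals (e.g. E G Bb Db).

The numeral's case and figure indicate a major seventh chord. In Ab major its root, scale degree 1, is Ab.
That chord is spelled Ab-C-Eb-G.
With the 43 figure the chord is in second inversion; from the bass Eb upward in close position it reads Eb-G-Ab-C.

Eb G Ab C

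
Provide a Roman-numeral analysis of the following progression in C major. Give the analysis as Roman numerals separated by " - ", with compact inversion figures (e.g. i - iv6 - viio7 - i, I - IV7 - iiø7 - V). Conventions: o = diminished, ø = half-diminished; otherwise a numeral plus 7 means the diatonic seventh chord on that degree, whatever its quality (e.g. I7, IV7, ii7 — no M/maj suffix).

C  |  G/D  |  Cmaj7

C has root C, degree 1 in C major, so I.
G/D has root G, degree 5 in C major, so V64.
Cmaj7 has root C, degree 1 in C major, so I7.

I - V64 - I7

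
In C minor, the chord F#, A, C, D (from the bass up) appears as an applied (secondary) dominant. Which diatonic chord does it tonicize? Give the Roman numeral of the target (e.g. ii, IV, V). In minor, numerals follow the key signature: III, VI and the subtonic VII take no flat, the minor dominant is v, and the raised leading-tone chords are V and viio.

V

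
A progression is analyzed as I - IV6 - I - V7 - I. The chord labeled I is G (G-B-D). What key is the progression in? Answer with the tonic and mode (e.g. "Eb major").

G major

I is given as G-B-D — a major triad with root G.
If G is scale degree 1 and the mode makes that degree carry a major triad, the tonic is G and the mode is major.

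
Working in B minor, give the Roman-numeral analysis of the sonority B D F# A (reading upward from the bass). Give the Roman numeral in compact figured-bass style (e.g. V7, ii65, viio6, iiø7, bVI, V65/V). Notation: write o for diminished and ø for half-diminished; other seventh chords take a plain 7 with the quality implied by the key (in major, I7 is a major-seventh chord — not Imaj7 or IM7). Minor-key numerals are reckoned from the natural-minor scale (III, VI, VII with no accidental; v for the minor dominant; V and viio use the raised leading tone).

The pitches B-D-F#-A form a minor seventh chord rooted on B.
In B minor, B is the tonic; the diatonic minor seventh chord there is i7.

i7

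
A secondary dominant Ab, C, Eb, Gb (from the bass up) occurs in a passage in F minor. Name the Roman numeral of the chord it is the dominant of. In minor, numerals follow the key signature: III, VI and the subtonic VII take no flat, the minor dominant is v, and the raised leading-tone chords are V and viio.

VI

The chord is a dominant seventh chord on Ab.
A dominant resolves down a perfect fifth: Ab → Db. In F minor, Db is scale degree 6, i.e. VI.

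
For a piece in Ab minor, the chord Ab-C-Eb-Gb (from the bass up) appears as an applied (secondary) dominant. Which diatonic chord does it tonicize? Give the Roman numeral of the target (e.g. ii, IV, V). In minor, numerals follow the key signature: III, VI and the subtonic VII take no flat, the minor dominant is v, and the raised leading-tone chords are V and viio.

iv

The chord is a dominant seventh chord on Ab.
A dominant resolves down a perfect fifth: Ab → Db. In Ab minor, Db is scale degree 4, i.e. iv.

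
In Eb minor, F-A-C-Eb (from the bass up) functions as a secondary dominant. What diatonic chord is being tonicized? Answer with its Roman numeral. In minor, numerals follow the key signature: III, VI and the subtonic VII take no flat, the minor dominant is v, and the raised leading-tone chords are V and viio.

The chord is a dominant seventh chord on F.
A dominant resolves down a perfect fifth: F → Bb. In Eb minor, Bb is scale degree 5, i.e. V.

V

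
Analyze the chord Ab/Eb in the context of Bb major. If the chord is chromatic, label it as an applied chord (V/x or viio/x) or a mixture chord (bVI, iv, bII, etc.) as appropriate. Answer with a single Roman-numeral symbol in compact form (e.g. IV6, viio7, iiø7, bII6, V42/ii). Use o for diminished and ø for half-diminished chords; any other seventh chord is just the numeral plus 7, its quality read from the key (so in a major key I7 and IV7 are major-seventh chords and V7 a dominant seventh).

Stacked in thirds the chord is Ab-C-Eb: a major triad on Ab.
Ab is the lowered seventh degree of Bb major (diatonic 7 would be A). This is a major triad on the lowered seventh degree (the subtonic), borrowed from the parallel minor.
With Eb in the bass the chord is in second inversion, so the figured bass is 64.

bVII64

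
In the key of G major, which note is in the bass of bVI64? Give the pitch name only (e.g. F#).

bVI in G major has root Eb; the chord is Eb-G-Bb.
The figure 64 means second inversion — the fifth is in the bass.

Bb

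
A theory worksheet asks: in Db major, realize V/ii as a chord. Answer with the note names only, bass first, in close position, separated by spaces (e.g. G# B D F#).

Bb D F

V/ii is a secondary dominant — the dominant triad of ii. ii in Db major is Eb, so the applied chord's root is Bb, a perfect fifth above.
Building a major triad on Bb gives Bb-D-F.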